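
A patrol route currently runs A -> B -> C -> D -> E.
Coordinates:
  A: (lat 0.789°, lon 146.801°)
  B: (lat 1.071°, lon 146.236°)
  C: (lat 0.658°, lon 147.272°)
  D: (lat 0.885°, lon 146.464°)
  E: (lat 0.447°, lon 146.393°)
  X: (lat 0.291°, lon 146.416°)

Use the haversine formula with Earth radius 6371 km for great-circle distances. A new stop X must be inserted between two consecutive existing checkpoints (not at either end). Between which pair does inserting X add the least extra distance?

between D and E

Added distance for inserting X between each consecutive pair:
A–B: 88.8 km
B–C: 68.6 km
C–D: 76.5 km
D–E: 34.5 km
Smallest added distance is 34.5 km, inserting between D and E.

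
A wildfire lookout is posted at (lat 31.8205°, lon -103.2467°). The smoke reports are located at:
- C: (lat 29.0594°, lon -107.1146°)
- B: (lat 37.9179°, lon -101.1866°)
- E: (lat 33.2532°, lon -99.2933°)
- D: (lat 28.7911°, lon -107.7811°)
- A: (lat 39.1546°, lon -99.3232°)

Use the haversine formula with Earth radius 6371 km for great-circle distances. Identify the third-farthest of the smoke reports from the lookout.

D

Distances from the lookout ((lat 31.8205°, lon -103.2467°)):
A: 889.3 km
B: 703.5 km
D: 550.3 km
C: 481.3 km
E: 403.4 km
The third-farthest is D at 550.3 km.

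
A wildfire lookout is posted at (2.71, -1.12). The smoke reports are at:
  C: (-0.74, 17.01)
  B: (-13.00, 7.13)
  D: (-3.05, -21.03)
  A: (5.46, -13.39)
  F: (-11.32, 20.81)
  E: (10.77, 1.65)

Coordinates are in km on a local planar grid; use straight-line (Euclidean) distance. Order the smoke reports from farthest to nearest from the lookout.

Distances from the lookout:
F (-11.32, 20.81): 26.0 km
D (-3.05, -21.03): 20.7 km
C (-0.74, 17.01): 18.5 km
B (-13.00, 7.13): 17.7 km
A (5.46, -13.39): 12.6 km
E (10.77, 1.65): 8.5 km

F, D, C, B, A, E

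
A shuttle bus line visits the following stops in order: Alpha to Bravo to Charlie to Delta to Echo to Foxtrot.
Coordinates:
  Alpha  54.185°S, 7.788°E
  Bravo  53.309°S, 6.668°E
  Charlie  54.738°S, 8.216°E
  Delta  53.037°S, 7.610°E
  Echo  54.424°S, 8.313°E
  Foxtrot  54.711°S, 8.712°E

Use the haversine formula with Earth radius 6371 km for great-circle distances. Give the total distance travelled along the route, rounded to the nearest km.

706 km

Leg distances:
Alpha→Bravo: 122.1 km  (cumulative 122.1 km)
Bravo→Charlie: 188.3 km  (cumulative 310.4 km)
Charlie→Delta: 193.3 km  (cumulative 503.7 km)
Delta→Echo: 161.0 km  (cumulative 664.7 km)
Echo→Foxtrot: 41.0 km  (cumulative 705.7 km)
Total route length ≈ 706 km.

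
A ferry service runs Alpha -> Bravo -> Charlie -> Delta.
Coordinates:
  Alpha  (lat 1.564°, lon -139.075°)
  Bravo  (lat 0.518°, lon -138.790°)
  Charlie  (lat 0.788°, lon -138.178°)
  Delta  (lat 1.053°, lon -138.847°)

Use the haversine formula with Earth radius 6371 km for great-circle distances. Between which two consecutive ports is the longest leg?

Leg distances:
Alpha→Bravo: 120.5 km
Bravo→Charlie: 74.4 km
Charlie→Delta: 80.0 km
The longest leg is Alpha–Bravo at 120.5 km.

Alpha–Bravo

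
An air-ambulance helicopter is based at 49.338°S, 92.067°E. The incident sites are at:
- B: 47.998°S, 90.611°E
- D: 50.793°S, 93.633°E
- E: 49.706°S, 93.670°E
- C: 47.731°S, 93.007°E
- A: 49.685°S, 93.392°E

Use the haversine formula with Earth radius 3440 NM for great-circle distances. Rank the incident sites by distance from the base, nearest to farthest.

Distances from the base:
A 49.685°S, 93.392°E: 55.7 NM
E 49.706°S, 93.670°E: 66.3 NM
B 47.998°S, 90.611°E: 99.0 NM
C 47.731°S, 93.007°E: 103.5 NM
D 50.793°S, 93.633°E: 106.2 NM

A, E, B, C, D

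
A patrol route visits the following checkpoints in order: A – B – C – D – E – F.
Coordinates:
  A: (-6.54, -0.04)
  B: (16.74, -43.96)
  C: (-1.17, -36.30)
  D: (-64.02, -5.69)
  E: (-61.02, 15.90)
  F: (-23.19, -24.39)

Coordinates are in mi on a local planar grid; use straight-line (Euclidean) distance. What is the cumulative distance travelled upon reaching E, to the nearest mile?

161 mi

Leg distances:
A→B: 49.7 mi  (cumulative 49.7 mi)
B→C: 19.5 mi  (cumulative 69.2 mi)
C→D: 69.9 mi  (cumulative 139.1 mi)
D→E: 21.8 mi  (cumulative 160.9 mi)
Cumulative distance at E ≈ 161 mi.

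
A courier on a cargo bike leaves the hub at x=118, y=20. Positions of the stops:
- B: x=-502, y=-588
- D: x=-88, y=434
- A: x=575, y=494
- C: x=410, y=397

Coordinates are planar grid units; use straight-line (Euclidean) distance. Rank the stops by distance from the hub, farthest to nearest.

Distances from the hub:
B x=-502, y=-588: 868.4
A x=575, y=494: 658.4
C x=410, y=397: 476.9
D x=-88, y=434: 462.4

B, A, C, D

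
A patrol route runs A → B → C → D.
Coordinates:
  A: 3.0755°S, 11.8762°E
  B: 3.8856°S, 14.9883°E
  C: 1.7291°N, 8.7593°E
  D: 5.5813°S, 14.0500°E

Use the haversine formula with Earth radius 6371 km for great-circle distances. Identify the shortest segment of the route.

A–B

Leg distances:
A→B: 357.0 km
B→C: 932.2 km
C→D: 1003.0 km
The shortest leg is A–B at 357.0 km.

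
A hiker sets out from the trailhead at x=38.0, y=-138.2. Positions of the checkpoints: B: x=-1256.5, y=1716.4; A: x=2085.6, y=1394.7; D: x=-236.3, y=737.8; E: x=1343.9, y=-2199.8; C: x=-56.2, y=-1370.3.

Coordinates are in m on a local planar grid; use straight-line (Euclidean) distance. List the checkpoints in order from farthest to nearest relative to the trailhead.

A, E, B, C, D

Distance from the trailhead at x=38.0, y=-138.2 to each:
A x=2085.6, y=1394.7: 2557.8 m
E x=1343.9, y=-2199.8: 2440.4 m
B x=-1256.5, y=1716.4: 2261.7 m
C x=-56.2, y=-1370.3: 1235.7 m
D x=-236.3, y=737.8: 917.9 m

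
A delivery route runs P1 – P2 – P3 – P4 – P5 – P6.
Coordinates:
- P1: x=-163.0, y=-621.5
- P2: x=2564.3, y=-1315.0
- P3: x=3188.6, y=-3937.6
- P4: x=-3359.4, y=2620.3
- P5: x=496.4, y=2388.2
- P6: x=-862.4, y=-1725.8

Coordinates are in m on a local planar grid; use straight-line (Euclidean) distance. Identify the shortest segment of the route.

P2–P3

Leg distances:
P1→P2: 2814.1 m
P2→P3: 2695.9 m
P3→P4: 9267.3 m
P4→P5: 3862.8 m
P5→P6: 4332.6 m
The shortest leg is P2–P3 at 2695.9 m.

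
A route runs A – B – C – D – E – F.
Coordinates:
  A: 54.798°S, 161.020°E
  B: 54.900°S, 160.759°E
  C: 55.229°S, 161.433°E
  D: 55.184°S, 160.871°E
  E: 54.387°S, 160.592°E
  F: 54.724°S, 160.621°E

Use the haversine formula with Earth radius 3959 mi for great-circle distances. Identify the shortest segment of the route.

A–B

Leg distances:
A→B: 12.5 mi
B→C: 35.0 mi
C→D: 22.4 mi
D→E: 56.2 mi
E→F: 23.3 mi
The shortest leg is A–B at 12.5 mi.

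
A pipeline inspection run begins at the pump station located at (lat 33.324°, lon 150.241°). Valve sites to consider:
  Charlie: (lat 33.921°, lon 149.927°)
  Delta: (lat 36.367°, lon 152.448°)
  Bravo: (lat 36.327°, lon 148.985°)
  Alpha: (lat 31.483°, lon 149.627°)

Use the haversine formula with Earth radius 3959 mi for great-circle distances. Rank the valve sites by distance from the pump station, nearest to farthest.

Computing each great-circle distance from (lat 33.324°, lon 150.241°):
Charlie (lat 33.921°, lon 149.927°): 45.0 mi
Alpha (lat 31.483°, lon 149.627°): 132.2 mi
Bravo (lat 36.327°, lon 148.985°): 219.4 mi
Delta (lat 36.367°, lon 152.448°): 244.7 mi

Charlie, Alpha, Bravo, Delta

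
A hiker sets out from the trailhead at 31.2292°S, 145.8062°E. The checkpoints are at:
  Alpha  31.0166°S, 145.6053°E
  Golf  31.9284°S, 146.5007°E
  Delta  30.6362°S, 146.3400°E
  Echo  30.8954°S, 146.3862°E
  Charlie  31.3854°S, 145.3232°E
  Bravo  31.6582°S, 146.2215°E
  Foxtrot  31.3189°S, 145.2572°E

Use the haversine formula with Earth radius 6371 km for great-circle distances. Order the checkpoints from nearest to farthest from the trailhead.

Distance from the trailhead at 31.2292°S, 145.8062°E to each:
Alpha 31.0166°S, 145.6053°E: 30.4 km
Charlie 31.3854°S, 145.3232°E: 49.1 km
Foxtrot 31.3189°S, 145.2572°E: 53.1 km
Bravo 31.6582°S, 146.2215°E: 61.9 km
Echo 30.8954°S, 146.3862°E: 66.6 km
Delta 30.6362°S, 146.3400°E: 83.3 km
Golf 31.9284°S, 146.5007°E: 101.8 km

Alpha, Charlie, Foxtrot, Bravo, Echo, Delta, Golf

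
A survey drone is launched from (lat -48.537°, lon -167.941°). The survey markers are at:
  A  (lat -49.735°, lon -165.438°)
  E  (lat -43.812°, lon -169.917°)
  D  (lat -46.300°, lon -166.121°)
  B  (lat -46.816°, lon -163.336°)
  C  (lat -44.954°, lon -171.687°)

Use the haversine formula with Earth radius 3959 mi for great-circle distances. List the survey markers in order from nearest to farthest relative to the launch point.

A, D, B, C, E

Computing each great-circle distance from (lat -48.537°, lon -167.941°):
A (lat -49.735°, lon -165.438°): 140.2 mi
D (lat -46.300°, lon -166.121°): 176.4 mi
B (lat -46.816°, lon -163.336°): 245.0 mi
C (lat -44.954°, lon -171.687°): 304.5 mi
E (lat -43.812°, lon -169.917°): 339.9 mi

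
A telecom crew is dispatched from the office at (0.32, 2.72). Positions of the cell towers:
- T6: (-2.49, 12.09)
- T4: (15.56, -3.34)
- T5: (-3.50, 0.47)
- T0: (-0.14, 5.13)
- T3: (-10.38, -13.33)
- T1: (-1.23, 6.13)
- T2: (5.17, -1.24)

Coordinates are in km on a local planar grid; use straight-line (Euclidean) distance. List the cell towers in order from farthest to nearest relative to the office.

T3, T4, T6, T2, T5, T1, T0

Distance from the office at (0.32, 2.72) to each:
T3 (-10.38, -13.33): 19.3 km
T4 (15.56, -3.34): 16.4 km
T6 (-2.49, 12.09): 9.8 km
T2 (5.17, -1.24): 6.3 km
T5 (-3.50, 0.47): 4.4 km
T1 (-1.23, 6.13): 3.7 km
T0 (-0.14, 5.13): 2.5 km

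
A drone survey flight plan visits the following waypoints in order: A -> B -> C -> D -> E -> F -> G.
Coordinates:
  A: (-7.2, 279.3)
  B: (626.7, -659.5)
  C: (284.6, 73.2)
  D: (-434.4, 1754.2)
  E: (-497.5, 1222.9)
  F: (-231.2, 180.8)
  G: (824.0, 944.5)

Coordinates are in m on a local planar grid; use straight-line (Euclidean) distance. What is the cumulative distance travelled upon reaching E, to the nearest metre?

4305 m

Leg distances:
A→B: 1132.8 m  (cumulative 1132.8 m)
B→C: 808.6 m  (cumulative 1941.4 m)
C→D: 1828.3 m  (cumulative 3769.7 m)
D→E: 535.0 m  (cumulative 4304.7 m)
Cumulative distance at E ≈ 4305 m.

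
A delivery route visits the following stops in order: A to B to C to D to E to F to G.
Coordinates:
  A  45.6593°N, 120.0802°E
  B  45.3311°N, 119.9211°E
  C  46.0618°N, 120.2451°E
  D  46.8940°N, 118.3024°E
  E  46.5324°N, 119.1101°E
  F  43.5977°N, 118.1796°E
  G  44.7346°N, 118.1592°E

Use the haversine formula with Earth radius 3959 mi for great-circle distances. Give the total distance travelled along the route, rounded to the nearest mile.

Leg distances:
A→B: 24.0 mi  (cumulative 24.0 mi)
B→C: 52.9 mi  (cumulative 76.8 mi)
C→D: 108.9 mi  (cumulative 185.7 mi)
D→E: 45.7 mi  (cumulative 231.4 mi)
E→F: 207.8 mi  (cumulative 439.2 mi)
F→G: 78.6 mi  (cumulative 517.7 mi)
Total route length ≈ 518 mi.

518 mi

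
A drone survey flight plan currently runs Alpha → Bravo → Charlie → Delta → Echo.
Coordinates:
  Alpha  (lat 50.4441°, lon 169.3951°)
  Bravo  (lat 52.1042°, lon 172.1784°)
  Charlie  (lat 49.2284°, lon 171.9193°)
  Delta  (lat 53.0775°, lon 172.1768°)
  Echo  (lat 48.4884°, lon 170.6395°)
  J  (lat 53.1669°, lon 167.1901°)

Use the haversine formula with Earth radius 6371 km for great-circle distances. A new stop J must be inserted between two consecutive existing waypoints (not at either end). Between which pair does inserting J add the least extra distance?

between Delta and Echo

Added distance for inserting J between each consecutive pair:
Alpha–Bravo: 427.8 km
Bravo–Charlie: 584.2 km
Charlie–Delta: 452.3 km
Delta–Echo: 385.0 km
Smallest added distance is 385.0 km, inserting between Delta and Echo.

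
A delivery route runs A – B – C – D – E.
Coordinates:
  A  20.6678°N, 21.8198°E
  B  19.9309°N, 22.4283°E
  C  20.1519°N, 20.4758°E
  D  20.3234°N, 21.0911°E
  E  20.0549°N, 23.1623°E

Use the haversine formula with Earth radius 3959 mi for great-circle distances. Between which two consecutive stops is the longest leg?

Leg distances:
A→B: 64.4 mi
B→C: 127.7 mi
C→D: 41.6 mi
D→E: 135.6 mi
The longest leg is D–E at 135.6 mi.

D–E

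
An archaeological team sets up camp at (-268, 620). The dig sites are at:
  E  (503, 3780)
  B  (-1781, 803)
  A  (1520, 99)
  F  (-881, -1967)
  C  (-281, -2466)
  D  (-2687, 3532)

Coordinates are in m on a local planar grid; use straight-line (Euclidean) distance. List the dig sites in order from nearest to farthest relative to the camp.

B, A, F, C, E, D

Distances from the camp:
B (-1781, 803): 1524.0 m
A (1520, 99): 1862.4 m
F (-881, -1967): 2658.6 m
C (-281, -2466): 3086.0 m
E (503, 3780): 3252.7 m
D (-2687, 3532): 3785.7 m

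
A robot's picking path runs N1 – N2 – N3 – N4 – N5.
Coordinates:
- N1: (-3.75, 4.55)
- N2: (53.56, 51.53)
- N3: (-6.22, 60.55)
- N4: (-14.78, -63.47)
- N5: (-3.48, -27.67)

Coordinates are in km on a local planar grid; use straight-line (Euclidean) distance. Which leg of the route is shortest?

N4–N5

Leg distances:
N1→N2: 74.1 km
N2→N3: 60.5 km
N3→N4: 124.3 km
N4→N5: 37.5 km
The shortest leg is N4–N5 at 37.5 km.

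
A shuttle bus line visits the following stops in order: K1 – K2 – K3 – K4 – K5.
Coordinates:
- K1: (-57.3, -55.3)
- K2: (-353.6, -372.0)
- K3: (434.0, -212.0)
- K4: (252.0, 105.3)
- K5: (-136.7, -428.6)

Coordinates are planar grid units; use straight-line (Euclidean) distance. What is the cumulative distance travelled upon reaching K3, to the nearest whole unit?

Leg distances:
K1→K2: 433.7  (cumulative 433.7)
K2→K3: 803.7  (cumulative 1237.4)
Cumulative distance at K3 ≈ 1237.

1237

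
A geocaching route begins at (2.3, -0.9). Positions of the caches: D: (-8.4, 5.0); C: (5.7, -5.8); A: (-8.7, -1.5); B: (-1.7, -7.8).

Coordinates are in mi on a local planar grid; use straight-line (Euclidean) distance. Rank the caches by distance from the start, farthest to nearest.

Distance from the start at (2.3, -0.9) to each:
D (-8.4, 5.0): 12.2 mi
A (-8.7, -1.5): 11.0 mi
B (-1.7, -7.8): 8.0 mi
C (5.7, -5.8): 6.0 mi

D, A, B, C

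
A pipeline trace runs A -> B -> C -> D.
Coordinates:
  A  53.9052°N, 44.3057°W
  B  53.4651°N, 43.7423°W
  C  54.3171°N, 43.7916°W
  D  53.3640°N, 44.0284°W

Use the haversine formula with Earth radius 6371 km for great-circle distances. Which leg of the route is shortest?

A–B

Leg distances:
A→B: 61.4 km
B→C: 94.8 km
C→D: 107.1 km
The shortest leg is A–B at 61.4 km.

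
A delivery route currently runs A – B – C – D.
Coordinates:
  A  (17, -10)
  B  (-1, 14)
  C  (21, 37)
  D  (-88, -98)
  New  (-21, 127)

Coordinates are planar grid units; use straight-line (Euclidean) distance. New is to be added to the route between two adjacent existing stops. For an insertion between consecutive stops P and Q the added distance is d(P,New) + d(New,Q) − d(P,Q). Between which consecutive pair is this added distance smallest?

between C and D

Added distance for inserting New between each consecutive pair:
A–B: 226.9
B–C: 182.2
C–D: 160.6
Smallest added distance is 160.6, inserting between C and D.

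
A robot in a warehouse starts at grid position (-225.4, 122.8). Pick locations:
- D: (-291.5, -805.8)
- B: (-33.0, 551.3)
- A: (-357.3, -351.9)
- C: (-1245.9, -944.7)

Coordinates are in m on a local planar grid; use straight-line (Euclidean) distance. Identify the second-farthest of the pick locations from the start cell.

Distances from the start cell ((-225.4, 122.8)):
C: 1476.8 m
D: 930.9 m
A: 492.7 m
B: 469.7 m
The second-farthest is D at 930.9 m.

D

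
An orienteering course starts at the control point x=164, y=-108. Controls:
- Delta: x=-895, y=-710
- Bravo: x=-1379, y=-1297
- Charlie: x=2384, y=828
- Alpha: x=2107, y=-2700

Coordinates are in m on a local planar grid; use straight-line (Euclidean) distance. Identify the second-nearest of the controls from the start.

Distances from the start (x=164, y=-108):
Delta: 1218.1 m
Bravo: 1948.0 m
Charlie: 2409.3 m
Alpha: 3239.4 m
The second-nearest is Bravo at 1948.0 m.

Bravo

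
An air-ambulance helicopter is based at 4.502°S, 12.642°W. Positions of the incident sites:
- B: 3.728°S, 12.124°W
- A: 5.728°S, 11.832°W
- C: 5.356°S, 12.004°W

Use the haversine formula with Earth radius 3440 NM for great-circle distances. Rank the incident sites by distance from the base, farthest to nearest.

Distances from the base:
A 5.728°S, 11.832°W: 88.1 NM
C 5.356°S, 12.004°W: 63.9 NM
B 3.728°S, 12.124°W: 55.9 NM

A, C, B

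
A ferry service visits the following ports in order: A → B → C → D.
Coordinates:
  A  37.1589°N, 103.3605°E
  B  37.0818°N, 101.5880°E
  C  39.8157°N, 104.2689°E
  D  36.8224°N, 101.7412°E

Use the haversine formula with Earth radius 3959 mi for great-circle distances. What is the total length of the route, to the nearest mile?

584 mi

Leg distances:
A→B: 97.8 mi  (cumulative 97.8 mi)
B→C: 238.2 mi  (cumulative 336.0 mi)
C→D: 248.1 mi  (cumulative 584.0 mi)
Total route length ≈ 584 mi.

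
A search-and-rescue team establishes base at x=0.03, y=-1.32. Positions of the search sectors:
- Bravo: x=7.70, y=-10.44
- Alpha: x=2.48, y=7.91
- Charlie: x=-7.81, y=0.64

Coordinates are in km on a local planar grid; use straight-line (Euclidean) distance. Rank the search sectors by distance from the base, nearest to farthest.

Distance from the base at x=0.03, y=-1.32 to each:
Charlie x=-7.81, y=0.64: 8.1 km
Alpha x=2.48, y=7.91: 9.5 km
Bravo x=7.70, y=-10.44: 11.9 km

Charlie, Alpha, Bravo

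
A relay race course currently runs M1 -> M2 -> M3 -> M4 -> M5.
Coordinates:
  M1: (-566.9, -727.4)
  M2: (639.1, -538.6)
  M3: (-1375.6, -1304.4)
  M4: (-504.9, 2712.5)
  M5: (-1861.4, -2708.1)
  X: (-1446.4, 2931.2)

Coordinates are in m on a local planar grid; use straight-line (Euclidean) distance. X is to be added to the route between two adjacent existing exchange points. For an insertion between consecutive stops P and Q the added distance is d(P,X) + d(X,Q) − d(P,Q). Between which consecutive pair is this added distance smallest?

between M4 and M5

Added distance for inserting X between each consecutive pair:
M1–M2: 6590.5 m
M2–M3: 6129.2 m
M3–M4: 1092.6 m
M4–M5: 1033.4 m
Smallest added distance is 1033.4 m, inserting between M4 and M5.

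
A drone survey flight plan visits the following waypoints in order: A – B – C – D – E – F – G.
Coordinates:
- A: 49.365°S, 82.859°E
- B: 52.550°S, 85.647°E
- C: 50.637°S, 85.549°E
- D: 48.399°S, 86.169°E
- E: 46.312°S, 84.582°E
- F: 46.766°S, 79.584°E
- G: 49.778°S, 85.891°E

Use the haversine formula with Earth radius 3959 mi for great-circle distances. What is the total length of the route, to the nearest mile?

1299 mi

Leg distances:
A→B: 251.3 mi  (cumulative 251.3 mi)
B→C: 132.3 mi  (cumulative 383.5 mi)
C→D: 157.1 mi  (cumulative 540.6 mi)
D→E: 162.2 mi  (cumulative 702.8 mi)
E→F: 239.6 mi  (cumulative 942.4 mi)
F→G: 356.8 mi  (cumulative 1299.2 mi)
Total route length ≈ 1299 mi.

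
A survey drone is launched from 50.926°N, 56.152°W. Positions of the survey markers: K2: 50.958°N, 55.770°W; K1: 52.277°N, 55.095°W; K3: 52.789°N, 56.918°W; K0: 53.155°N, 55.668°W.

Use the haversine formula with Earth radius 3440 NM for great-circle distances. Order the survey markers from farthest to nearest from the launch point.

Computing each great-circle distance from 50.926°N, 56.152°W:
K0 53.155°N, 55.668°W: 135.0 NM
K3 52.789°N, 56.918°W: 115.4 NM
K1 52.277°N, 55.095°W: 90.2 NM
K2 50.958°N, 55.770°W: 14.6 NM

K0, K3, K1, K2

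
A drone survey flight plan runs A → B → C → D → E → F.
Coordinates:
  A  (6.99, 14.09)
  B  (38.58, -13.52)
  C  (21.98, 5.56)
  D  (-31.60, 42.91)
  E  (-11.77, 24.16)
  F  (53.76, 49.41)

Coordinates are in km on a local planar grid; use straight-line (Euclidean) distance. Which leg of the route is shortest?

Leg distances:
A→B: 42.0 km
B→C: 25.3 km
C→D: 65.3 km
D→E: 27.3 km
E→F: 70.2 km
The shortest leg is B–C at 25.3 km.

B–C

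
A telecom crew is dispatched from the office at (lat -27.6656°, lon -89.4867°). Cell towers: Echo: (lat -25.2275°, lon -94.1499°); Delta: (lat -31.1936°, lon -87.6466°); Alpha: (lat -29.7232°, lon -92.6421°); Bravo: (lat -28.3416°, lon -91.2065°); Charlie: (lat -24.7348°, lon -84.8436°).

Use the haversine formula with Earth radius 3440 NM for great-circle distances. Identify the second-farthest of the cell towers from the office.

Echo

Distance to each, sorted:
Charlie: 305.8 NM
Echo: 290.2 NM
Delta: 232.6 NM
Alpha: 207.1 NM
Bravo: 99.8 NM
The second-farthest is Echo at 290.2 NM.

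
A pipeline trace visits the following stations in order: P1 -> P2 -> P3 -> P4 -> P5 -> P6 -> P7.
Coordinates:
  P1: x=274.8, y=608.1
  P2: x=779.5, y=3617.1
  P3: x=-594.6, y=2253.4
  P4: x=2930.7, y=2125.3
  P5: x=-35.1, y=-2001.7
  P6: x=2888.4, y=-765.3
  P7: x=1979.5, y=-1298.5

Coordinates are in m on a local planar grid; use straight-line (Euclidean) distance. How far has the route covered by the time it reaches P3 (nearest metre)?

4987 m

Leg distances:
P1→P2: 3051.0 m  (cumulative 3051.0 m)
P2→P3: 1935.9 m  (cumulative 4987.0 m)
Cumulative distance at P3 ≈ 4987 m.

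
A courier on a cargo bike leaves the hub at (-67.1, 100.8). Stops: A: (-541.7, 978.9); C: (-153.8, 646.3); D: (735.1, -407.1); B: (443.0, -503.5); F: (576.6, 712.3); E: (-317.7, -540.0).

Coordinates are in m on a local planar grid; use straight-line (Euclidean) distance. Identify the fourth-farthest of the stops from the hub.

Distances from the hub ((-67.1, 100.8)):
A: 998.2 m
D: 949.5 m
F: 887.9 m
B: 790.8 m
E: 688.1 m
C: 552.3 m
The fourth-farthest is B at 790.8 m.

B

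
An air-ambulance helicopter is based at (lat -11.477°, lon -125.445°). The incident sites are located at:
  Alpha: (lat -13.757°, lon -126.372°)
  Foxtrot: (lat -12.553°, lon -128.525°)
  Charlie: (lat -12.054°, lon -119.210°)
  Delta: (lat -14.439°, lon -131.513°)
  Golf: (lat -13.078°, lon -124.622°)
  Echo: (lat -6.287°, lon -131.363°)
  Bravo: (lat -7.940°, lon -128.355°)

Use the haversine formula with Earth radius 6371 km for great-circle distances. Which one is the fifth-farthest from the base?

Foxtrot

Distance to each, sorted:
Echo: 869.2 km
Delta: 735.3 km
Charlie: 681.7 km
Bravo: 506.3 km
Foxtrot: 355.7 km
Alpha: 272.7 km
Golf: 199.2 km
The fifth-farthest is Foxtrot at 355.7 km.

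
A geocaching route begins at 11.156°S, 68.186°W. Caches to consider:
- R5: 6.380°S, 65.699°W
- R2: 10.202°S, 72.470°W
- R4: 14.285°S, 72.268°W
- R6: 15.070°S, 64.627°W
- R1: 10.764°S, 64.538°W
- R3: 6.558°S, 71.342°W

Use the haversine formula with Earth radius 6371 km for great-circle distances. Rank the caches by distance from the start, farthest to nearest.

R3, R5, R6, R4, R2, R1

Computing each great-circle distance from 11.156°S, 68.186°W:
R3 6.558°S, 71.342°W: 617.7 km
R5 6.380°S, 65.699°W: 597.2 km
R6 15.070°S, 64.627°W: 581.3 km
R4 14.285°S, 72.268°W: 563.1 km
R2 10.202°S, 72.470°W: 480.0 km
R1 10.764°S, 64.538°W: 400.6 km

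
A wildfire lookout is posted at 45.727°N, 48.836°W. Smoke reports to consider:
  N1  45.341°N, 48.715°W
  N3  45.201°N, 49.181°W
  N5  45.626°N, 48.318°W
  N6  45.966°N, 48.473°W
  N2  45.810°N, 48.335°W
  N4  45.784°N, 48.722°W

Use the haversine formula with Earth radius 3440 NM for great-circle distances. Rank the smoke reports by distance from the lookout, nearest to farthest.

N4, N6, N2, N5, N1, N3

Distances from the lookout:
N4 45.784°N, 48.722°W: 5.9 NM
N6 45.966°N, 48.473°W: 20.9 NM
N2 45.810°N, 48.335°W: 21.6 NM
N5 45.626°N, 48.318°W: 22.6 NM
N1 45.341°N, 48.715°W: 23.7 NM
N3 45.201°N, 49.181°W: 34.8 NM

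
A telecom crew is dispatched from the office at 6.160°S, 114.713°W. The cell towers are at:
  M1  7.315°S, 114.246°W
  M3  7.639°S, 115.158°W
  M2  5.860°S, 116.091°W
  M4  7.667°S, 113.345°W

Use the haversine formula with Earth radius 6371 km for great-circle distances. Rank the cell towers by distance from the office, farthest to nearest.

M4, M3, M2, M1

Distances from the office:
M4 7.667°S, 113.345°W: 225.6 km
M3 7.639°S, 115.158°W: 171.6 km
M2 5.860°S, 116.091°W: 156.0 km
M1 7.315°S, 114.246°W: 138.4 km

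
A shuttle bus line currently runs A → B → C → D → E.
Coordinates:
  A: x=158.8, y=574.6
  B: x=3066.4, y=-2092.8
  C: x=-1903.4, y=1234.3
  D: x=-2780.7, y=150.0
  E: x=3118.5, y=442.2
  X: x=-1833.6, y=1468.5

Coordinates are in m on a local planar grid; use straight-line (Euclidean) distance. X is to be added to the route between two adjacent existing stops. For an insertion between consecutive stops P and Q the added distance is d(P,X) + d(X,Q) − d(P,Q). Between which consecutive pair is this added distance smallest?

between B and C

Added distance for inserting X between each consecutive pair:
A–B: 4295.4 m
B–C: 321.2 m
C–D: 473.0 m
D–E: 774.3 m
Smallest added distance is 321.2 m, inserting between B and C.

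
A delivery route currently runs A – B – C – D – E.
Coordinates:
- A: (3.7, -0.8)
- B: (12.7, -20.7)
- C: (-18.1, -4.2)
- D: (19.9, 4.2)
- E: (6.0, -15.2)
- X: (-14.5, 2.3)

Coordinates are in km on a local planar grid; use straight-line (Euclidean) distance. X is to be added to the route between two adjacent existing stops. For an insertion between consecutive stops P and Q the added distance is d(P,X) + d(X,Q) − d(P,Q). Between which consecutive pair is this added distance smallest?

Added distance for inserting X between each consecutive pair:
A–B: 32.2 km
B–C: 8.1 km
C–D: 3.0 km
D–E: 37.5 km
Smallest added distance is 3.0 km, inserting between C and D.

between C and D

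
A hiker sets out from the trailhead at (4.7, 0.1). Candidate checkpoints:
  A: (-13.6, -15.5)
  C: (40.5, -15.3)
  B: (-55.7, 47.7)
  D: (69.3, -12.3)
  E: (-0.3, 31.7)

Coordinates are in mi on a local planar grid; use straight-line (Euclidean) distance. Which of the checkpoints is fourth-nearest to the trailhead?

Distance to each, sorted:
A: 24.0 mi
E: 32.0 mi
C: 39.0 mi
D: 65.8 mi
B: 76.9 mi
The fourth-nearest is D at 65.8 mi.

D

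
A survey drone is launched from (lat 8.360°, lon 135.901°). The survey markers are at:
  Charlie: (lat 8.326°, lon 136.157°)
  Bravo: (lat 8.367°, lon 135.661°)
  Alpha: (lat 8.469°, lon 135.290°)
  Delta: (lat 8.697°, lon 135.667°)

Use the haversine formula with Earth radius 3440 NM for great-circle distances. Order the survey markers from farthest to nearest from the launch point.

Distance from the launch point at (lat 8.360°, lon 135.901°) to each:
Alpha (lat 8.469°, lon 135.290°): 36.9 NM
Delta (lat 8.697°, lon 135.667°): 24.5 NM
Charlie (lat 8.326°, lon 136.157°): 15.3 NM
Bravo (lat 8.367°, lon 135.661°): 14.3 NM

Alpha, Delta, Charlie, Bravo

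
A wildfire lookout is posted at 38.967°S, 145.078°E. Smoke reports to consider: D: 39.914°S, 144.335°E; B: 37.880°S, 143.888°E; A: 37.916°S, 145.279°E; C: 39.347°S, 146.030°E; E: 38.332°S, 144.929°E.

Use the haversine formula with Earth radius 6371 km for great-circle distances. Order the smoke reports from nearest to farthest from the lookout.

Distances from the lookout:
E 38.332°S, 144.929°E: 71.8 km
C 39.347°S, 146.030°E: 92.3 km
A 37.916°S, 145.279°E: 118.2 km
D 39.914°S, 144.335°E: 123.1 km
B 37.880°S, 143.888°E: 159.2 km

E, C, A, D, B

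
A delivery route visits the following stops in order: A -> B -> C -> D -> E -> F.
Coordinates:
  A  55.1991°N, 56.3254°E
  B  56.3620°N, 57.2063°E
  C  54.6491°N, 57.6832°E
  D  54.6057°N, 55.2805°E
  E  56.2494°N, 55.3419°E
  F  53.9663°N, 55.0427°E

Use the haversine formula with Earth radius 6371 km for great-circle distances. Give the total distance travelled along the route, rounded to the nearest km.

Leg distances:
A→B: 140.5 km  (cumulative 140.5 km)
B→C: 192.8 km  (cumulative 333.4 km)
C→D: 154.7 km  (cumulative 488.1 km)
D→E: 182.8 km  (cumulative 670.9 km)
E→F: 254.6 km  (cumulative 925.5 km)
Total route length ≈ 925 km.

925 km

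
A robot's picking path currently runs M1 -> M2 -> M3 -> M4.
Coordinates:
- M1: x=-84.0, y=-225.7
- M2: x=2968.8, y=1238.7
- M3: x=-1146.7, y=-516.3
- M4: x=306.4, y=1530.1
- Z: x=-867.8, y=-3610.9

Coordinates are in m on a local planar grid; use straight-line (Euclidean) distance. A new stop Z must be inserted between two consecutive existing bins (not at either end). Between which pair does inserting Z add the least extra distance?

between M2 and M3

Added distance for inserting Z between each consecutive pair:
M1–M2: 6272.6 m
M2–M3: 4816.8 m
M3–M4: 5870.7 m
Smallest added distance is 4816.8 m, inserting between M2 and M3.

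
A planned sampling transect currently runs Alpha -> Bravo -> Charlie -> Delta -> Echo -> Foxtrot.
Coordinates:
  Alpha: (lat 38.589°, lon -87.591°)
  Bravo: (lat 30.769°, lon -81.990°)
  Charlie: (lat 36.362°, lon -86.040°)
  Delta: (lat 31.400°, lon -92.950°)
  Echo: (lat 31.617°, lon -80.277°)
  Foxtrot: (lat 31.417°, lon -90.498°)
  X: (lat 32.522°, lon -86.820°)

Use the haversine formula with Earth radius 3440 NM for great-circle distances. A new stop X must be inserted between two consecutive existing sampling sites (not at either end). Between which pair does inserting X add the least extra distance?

Added distance for inserting X between each consecutive pair:
Alpha–Bravo: 89.9 NM
Bravo–Charlie: 110.0 NM
Charlie–Delta: 98.0 NM
Delta–Echo: 8.2 NM
Echo–Foxtrot: 12.9 NM
Smallest added distance is 8.2 NM, inserting between Delta and Echo.

between Delta and Echo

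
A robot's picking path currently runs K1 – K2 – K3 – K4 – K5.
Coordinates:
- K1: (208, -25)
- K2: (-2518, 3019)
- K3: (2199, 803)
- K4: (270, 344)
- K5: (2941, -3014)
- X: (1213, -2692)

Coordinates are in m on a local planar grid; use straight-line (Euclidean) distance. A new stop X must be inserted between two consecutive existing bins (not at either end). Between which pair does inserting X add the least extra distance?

Added distance for inserting X between each consecutive pair:
K1–K2: 5585.6 m
K2–K3: 5241.5 m
K3–K4: 4827.6 m
K4–K5: 646.1 m
Smallest added distance is 646.1 m, inserting between K4 and K5.

between K4 and K5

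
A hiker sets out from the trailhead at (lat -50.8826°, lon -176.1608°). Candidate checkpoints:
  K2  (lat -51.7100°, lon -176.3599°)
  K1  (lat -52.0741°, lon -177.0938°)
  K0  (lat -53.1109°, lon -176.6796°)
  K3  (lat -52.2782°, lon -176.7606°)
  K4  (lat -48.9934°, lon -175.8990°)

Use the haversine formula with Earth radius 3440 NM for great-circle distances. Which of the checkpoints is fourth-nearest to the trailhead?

K4

Distances from the trailhead ((lat -50.8826°, lon -176.1608°)):
K2: 50.2 NM
K1: 79.6 NM
K3: 86.7 NM
K4: 113.9 NM
K0: 135.2 NM
The fourth-nearest is K4 at 113.9 NM.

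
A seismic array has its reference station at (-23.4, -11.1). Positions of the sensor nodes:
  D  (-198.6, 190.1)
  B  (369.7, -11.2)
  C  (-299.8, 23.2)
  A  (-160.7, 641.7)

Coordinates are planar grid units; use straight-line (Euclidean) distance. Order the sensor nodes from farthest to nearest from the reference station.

Distances from the reference station:
A (-160.7, 641.7): 667.1
B (369.7, -11.2): 393.1
C (-299.8, 23.2): 278.5
D (-198.6, 190.1): 266.8

A, B, C, D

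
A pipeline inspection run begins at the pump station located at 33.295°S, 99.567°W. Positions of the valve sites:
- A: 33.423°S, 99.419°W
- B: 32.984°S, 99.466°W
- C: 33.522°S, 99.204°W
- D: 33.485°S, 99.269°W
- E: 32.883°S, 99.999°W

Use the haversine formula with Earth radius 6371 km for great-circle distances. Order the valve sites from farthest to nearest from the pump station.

Computing each great-circle distance from 33.295°S, 99.567°W:
E 32.883°S, 99.999°W: 61.0 km
C 33.522°S, 99.204°W: 42.1 km
B 32.984°S, 99.466°W: 35.8 km
D 33.485°S, 99.269°W: 34.8 km
A 33.423°S, 99.419°W: 19.8 km

E, C, B, D, A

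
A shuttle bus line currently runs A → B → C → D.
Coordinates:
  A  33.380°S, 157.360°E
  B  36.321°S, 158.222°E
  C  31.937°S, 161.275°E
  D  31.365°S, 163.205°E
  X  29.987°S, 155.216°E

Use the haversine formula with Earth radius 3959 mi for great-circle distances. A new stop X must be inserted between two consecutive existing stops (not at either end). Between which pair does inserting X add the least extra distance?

between B and C

Added distance for inserting X between each consecutive pair:
A–B: 528.0 mi
B–C: 504.7 mi
C–D: 747.3 mi
Smallest added distance is 504.7 mi, inserting between B and C.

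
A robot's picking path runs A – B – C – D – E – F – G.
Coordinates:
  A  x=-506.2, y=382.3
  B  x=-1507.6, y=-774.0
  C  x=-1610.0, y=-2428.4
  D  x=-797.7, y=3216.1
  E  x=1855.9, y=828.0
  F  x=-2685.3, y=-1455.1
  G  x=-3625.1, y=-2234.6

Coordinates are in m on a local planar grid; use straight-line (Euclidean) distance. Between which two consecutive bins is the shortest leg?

Leg distances:
A→B: 1529.7 m
B→C: 1657.6 m
C→D: 5702.6 m
D→E: 3570.0 m
E→F: 5082.8 m
F→G: 1221.0 m
The shortest leg is F–G at 1221.0 m.

F–G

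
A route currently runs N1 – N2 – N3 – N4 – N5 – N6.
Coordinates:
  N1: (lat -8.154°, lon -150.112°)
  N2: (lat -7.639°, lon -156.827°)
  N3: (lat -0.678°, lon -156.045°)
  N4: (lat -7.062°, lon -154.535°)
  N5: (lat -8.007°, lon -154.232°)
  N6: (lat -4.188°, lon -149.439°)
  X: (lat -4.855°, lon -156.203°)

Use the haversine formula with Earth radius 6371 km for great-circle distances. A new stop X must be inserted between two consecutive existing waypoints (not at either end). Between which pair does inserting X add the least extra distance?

Added distance for inserting X between each consecutive pair:
N1–N2: 341.7 km
N2–N3: 3.1 km
N3–N4: 42.4 km
N4–N5: 609.4 km
N5–N6: 487.0 km
Smallest added distance is 3.1 km, inserting between N2 and N3.

between N2 and N3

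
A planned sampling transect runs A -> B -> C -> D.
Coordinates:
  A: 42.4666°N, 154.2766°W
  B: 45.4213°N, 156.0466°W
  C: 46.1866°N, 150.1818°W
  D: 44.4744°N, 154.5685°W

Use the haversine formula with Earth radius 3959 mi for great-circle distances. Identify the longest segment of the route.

B–C

Leg distances:
A→B: 222.3 mi
B→C: 287.3 mi
C→D: 243.7 mi
The longest leg is B–C at 287.3 mi.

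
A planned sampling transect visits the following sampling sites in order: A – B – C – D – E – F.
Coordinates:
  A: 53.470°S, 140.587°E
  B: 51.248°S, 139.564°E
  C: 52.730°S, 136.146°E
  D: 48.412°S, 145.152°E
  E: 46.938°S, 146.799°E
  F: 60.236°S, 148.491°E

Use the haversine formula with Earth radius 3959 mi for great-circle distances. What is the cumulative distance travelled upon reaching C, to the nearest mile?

Leg distances:
A→B: 159.5 mi  (cumulative 159.5 mi)
B→C: 177.8 mi  (cumulative 337.3 mi)
Cumulative distance at C ≈ 337 mi.

337 mi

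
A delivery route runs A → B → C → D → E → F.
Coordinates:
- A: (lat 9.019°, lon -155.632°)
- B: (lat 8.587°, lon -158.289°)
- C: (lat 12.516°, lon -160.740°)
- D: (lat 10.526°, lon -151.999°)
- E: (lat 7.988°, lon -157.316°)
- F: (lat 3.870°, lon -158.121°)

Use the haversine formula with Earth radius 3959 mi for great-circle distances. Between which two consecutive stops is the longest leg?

Leg distances:
A→B: 183.9 mi
B→C: 318.5 mi
C→D: 607.5 mi
D→E: 402.8 mi
E→F: 289.9 mi
The longest leg is C–D at 607.5 mi.

C–D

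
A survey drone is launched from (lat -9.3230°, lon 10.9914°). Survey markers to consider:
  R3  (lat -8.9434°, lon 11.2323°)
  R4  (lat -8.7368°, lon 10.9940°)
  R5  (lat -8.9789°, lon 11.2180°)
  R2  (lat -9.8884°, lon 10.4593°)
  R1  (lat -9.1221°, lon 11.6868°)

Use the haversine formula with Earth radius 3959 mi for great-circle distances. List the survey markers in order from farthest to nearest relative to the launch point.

Distance from the launch point at (lat -9.3230°, lon 10.9914°) to each:
R2 (lat -9.8884°, lon 10.4593°): 53.3 mi
R1 (lat -9.1221°, lon 11.6868°): 49.4 mi
R4 (lat -8.7368°, lon 10.9940°): 40.5 mi
R3 (lat -8.9434°, lon 11.2323°): 31.0 mi
R5 (lat -8.9789°, lon 11.2180°): 28.4 mi

R2, R1, R4, R3, R5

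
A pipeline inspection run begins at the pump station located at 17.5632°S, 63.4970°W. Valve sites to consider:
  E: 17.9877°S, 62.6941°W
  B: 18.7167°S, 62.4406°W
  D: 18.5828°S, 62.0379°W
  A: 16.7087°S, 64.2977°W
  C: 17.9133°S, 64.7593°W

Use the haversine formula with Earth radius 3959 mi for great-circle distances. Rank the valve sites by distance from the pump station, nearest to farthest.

E, A, C, B, D

Distance from the pump station at 17.5632°S, 63.4970°W to each:
E 17.9877°S, 62.6941°W: 60.4 mi
A 16.7087°S, 64.2977°W: 79.3 mi
C 17.9133°S, 64.7593°W: 86.5 mi
B 18.7167°S, 62.4406°W: 105.7 mi
D 18.5828°S, 62.0379°W: 119.0 mi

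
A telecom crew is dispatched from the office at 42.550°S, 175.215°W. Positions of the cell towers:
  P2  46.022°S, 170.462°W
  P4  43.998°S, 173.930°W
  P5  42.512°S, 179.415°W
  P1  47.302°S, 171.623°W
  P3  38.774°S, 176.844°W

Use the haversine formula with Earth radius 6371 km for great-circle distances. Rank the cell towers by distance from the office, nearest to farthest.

Computing each great-circle distance from 42.550°S, 175.215°W:
P4 43.998°S, 173.930°W: 191.7 km
P5 42.512°S, 179.415°W: 344.1 km
P3 38.774°S, 176.844°W: 441.8 km
P2 46.022°S, 170.462°W: 540.4 km
P1 47.302°S, 171.623°W: 599.1 km

P4, P5, P3, P2, P1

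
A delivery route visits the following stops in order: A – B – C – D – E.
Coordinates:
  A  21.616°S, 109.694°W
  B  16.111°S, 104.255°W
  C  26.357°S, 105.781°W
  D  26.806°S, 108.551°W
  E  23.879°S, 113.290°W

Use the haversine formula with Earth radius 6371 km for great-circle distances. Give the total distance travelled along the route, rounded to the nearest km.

Leg distances:
A→B: 837.8 km  (cumulative 837.8 km)
B→C: 1150.2 km  (cumulative 1988.0 km)
C→D: 279.9 km  (cumulative 2267.9 km)
D→E: 576.7 km  (cumulative 2844.6 km)
Total route length ≈ 2845 km.

2845 km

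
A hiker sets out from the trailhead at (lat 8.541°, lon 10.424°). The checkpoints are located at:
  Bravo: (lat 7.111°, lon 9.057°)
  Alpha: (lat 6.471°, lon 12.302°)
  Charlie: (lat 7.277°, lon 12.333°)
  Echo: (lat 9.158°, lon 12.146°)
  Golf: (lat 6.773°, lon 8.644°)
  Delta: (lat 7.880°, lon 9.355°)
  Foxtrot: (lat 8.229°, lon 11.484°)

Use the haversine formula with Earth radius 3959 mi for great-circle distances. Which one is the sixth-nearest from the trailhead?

Golf

Distances from the trailhead ((lat 8.541°, lon 10.424°)):
Foxtrot: 75.6 mi
Delta: 86.2 mi
Echo: 125.1 mi
Bravo: 136.1 mi
Charlie: 157.2 mi
Golf: 172.6 mi
Alpha: 192.4 mi
The sixth-nearest is Golf at 172.6 mi.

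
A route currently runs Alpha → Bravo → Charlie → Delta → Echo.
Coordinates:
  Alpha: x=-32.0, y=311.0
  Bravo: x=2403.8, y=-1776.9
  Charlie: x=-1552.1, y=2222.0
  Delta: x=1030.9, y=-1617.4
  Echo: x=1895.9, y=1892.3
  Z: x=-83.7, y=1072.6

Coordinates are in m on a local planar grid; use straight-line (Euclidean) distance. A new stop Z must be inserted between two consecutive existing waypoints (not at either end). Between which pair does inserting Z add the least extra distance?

Added distance for inserting Z between each consecutive pair:
Alpha–Bravo: 1337.7 m
Bravo–Charlie: 22.3 m
Charlie–Delta: 149.1 m
Delta–Echo: 1439.6 m
Smallest added distance is 22.3 m, inserting between Bravo and Charlie.

between Bravo and Charlie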